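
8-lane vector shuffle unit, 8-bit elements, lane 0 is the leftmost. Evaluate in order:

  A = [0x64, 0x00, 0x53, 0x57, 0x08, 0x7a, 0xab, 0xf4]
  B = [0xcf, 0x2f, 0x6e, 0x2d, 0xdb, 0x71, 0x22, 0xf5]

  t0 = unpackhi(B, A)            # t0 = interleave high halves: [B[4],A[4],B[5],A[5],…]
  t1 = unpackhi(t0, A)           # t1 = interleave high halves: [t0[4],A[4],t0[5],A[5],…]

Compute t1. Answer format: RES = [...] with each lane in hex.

RES = [0x22, 0x08, 0xab, 0x7a, 0xf5, 0xab, 0xf4, 0xf4]

→ t0 |db|08|71|7a|22|ab|f5|f4|
→ t1 |22|08|ab|7a|f5|ab|f4|f4|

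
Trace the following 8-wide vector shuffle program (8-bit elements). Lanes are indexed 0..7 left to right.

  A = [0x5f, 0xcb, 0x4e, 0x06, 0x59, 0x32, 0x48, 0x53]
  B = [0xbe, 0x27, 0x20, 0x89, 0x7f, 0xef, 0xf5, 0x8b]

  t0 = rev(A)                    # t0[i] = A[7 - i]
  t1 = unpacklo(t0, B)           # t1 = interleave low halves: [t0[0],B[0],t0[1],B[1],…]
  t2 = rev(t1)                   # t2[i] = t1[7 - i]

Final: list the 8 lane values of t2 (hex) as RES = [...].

RES = [0x89, 0x59, 0x20, 0x32, 0x27, 0x48, 0xbe, 0x53]

t0 = [0x53, 0x48, 0x32, 0x59, 0x06, 0x4e, 0xcb, 0x5f]
t1 = [0x53, 0xbe, 0x48, 0x27, 0x32, 0x20, 0x59, 0x89]
t2 = [0x89, 0x59, 0x20, 0x32, 0x27, 0x48, 0xbe, 0x53]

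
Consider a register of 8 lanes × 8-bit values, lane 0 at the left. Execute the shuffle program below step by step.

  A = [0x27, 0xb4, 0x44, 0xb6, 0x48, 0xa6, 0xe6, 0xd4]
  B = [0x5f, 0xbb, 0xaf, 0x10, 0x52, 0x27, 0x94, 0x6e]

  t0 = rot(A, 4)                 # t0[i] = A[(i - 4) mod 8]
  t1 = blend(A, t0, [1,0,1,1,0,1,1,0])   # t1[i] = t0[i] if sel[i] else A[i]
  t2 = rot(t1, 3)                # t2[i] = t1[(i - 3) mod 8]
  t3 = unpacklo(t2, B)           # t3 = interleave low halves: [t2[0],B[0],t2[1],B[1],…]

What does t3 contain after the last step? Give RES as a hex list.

RES = [ 0xb4  0x5f  0x44  0xbb  0xd4  0xaf  0x48  0x10 ]

→ t0 |48|a6|e6|d4|27|b4|44|b6|
→ t1 |48|b4|e6|d4|48|b4|44|d4|
→ t2 |b4|44|d4|48|b4|e6|d4|48|
→ t3 |b4|5f|44|bb|d4|af|48|10|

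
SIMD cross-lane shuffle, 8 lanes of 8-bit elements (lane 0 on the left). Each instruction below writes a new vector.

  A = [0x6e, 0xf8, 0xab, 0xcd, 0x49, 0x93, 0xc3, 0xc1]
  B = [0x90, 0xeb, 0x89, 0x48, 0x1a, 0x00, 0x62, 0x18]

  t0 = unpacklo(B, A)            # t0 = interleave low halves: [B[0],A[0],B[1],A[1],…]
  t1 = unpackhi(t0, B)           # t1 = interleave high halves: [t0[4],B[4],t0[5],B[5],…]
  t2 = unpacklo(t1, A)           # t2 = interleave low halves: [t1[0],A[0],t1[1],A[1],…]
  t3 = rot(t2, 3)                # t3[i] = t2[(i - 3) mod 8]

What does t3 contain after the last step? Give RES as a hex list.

RES = [ 0xab  0x00  0xcd  0x89  0x6e  0x1a  0xf8  0xab ]

→ t0 |90|6e|eb|f8|89|ab|48|cd|
→ t1 |89|1a|ab|00|48|62|cd|18|
→ t2 |89|6e|1a|f8|ab|ab|00|cd|
→ t3 |ab|00|cd|89|6e|1a|f8|ab|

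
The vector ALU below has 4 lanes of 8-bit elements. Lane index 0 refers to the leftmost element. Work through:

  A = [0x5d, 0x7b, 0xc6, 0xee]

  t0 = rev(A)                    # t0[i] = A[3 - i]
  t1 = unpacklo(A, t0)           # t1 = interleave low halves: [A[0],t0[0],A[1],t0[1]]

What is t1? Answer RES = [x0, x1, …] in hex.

RES = [ 0x5d  0xee  0x7b  0xc6 ]

t0 = [0xee, 0xc6, 0x7b, 0x5d]
t1 = [0x5d, 0xee, 0x7b, 0xc6]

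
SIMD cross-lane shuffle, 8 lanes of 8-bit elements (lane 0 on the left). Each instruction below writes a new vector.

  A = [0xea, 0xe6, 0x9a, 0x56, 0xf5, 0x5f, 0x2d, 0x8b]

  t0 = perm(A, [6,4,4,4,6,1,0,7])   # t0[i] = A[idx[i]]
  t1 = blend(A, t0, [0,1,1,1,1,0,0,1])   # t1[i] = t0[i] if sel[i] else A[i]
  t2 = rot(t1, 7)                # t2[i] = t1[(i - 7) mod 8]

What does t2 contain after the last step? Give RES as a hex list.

→ t0 |2d|f5|f5|f5|2d|e6|ea|8b|
→ t1 |ea|f5|f5|f5|2d|5f|2d|8b|
→ t2 |f5|f5|f5|2d|5f|2d|8b|ea|

RES = [ 0xf5  0xf5  0xf5  0x2d  0x5f  0x2d  0x8b  0xea ]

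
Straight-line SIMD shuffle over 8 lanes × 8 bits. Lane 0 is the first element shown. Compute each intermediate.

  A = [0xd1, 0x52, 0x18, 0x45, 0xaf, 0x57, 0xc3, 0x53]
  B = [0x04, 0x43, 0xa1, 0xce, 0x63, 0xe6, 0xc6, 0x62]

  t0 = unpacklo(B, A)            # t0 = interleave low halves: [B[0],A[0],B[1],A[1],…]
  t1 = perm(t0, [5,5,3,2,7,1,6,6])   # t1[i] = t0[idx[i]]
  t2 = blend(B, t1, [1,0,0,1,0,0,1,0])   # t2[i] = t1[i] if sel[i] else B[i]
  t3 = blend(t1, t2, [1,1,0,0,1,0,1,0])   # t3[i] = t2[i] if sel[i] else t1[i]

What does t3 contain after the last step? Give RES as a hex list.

→ t0 |04|d1|43|52|a1|18|ce|45|
→ t1 |18|18|52|43|45|d1|ce|ce|
→ t2 |18|43|a1|43|63|e6|ce|62|
→ t3 |18|43|52|43|63|d1|ce|ce|

RES = [ 0x18  0x43  0x52  0x43  0x63  0xd1  0xce  0xce ]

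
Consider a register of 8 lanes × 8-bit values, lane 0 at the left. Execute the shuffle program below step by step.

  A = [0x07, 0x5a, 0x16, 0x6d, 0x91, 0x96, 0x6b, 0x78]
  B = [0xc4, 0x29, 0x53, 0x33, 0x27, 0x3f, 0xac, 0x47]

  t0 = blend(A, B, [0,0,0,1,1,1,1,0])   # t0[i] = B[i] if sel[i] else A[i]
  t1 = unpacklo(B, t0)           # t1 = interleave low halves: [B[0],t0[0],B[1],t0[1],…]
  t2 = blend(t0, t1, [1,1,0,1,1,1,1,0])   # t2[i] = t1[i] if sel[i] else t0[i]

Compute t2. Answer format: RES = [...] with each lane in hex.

→ t0 |07|5a|16|33|27|3f|ac|78|
→ t1 |c4|07|29|5a|53|16|33|33|
→ t2 |c4|07|16|5a|53|16|33|78|

RES = [0xc4, 0x07, 0x16, 0x5a, 0x53, 0x16, 0x33, 0x78]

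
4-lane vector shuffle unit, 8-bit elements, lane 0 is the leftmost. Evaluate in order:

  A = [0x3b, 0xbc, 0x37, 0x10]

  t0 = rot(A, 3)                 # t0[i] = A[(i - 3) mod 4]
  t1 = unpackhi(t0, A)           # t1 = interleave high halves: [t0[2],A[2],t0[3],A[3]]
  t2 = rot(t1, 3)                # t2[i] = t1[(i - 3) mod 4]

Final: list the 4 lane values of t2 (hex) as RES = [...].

t0 = [0xbc, 0x37, 0x10, 0x3b]
t1 = [0x10, 0x37, 0x3b, 0x10]
t2 = [0x37, 0x3b, 0x10, 0x10]

RES = [ 0x37  0x3b  0x10  0x10 ]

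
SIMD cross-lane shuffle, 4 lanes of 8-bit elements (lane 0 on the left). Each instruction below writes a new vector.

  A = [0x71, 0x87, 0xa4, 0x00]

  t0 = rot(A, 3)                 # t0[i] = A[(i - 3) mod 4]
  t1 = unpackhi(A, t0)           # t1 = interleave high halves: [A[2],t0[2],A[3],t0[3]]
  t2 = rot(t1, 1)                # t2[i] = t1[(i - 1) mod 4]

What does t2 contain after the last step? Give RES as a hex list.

t0 = [0x87, 0xa4, 0x00, 0x71]
t1 = [0xa4, 0x00, 0x00, 0x71]
t2 = [0x71, 0xa4, 0x00, 0x00]

RES = [0x71, 0xa4, 0x00, 0x00]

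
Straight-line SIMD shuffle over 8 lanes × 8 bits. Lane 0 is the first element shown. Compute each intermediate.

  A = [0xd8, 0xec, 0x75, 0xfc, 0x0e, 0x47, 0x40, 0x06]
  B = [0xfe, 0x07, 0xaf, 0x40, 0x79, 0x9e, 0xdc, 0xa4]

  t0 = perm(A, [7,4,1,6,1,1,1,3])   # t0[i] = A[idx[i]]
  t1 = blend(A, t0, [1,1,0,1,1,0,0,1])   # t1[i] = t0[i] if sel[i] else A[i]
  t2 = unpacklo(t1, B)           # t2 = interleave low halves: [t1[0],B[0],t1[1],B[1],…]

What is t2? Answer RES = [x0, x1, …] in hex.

  t0: 06 0e ec 40 ec ec ec fc
  t1: 06 0e 75 40 ec 47 40 fc
  t2: 06 fe 0e 07 75 af 40 40

RES = [ 0x06  0xfe  0x0e  0x07  0x75  0xaf  0x40  0x40 ]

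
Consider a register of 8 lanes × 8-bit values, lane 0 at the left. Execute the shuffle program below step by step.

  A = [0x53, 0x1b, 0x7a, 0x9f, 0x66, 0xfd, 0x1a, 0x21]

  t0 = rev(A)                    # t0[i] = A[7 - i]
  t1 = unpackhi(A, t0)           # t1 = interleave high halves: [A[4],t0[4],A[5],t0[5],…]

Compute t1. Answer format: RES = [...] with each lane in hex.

RES = [0x66, 0x9f, 0xfd, 0x7a, 0x1a, 0x1b, 0x21, 0x53]

→ t0 |21|1a|fd|66|9f|7a|1b|53|
→ t1 |66|9f|fd|7a|1a|1b|21|53|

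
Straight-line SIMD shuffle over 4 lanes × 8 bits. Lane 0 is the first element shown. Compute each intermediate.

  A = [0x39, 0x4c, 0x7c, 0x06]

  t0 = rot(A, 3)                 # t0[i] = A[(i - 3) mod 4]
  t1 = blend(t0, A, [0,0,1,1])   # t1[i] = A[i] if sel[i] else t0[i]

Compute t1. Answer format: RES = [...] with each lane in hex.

→ t0 |4c|7c|06|39|
→ t1 |4c|7c|7c|06|

RES = [ 0x4c  0x7c  0x7c  0x06 ]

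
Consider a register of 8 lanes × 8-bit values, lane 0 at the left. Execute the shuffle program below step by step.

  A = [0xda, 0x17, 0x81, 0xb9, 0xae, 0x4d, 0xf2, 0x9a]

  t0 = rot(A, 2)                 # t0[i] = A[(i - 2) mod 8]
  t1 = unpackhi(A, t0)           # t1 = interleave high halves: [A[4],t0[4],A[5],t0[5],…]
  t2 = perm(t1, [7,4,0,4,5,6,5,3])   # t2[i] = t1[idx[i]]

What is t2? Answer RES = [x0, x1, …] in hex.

  t0: f2 9a da 17 81 b9 ae 4d
  t1: ae 81 4d b9 f2 ae 9a 4d
  t2: 4d f2 ae f2 ae 9a ae b9

RES = [ 0x4d  0xf2  0xae  0xf2  0xae  0x9a  0xae  0xb9 ]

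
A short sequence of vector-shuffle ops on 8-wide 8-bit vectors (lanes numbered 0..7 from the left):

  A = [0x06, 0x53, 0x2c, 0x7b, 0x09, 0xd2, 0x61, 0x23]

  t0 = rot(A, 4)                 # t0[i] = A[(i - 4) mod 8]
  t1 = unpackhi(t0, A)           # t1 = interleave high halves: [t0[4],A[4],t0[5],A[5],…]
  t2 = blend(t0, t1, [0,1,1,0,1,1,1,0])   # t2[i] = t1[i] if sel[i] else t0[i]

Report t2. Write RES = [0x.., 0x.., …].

t0 = [0x09, 0xd2, 0x61, 0x23, 0x06, 0x53, 0x2c, 0x7b]
t1 = [0x06, 0x09, 0x53, 0xd2, 0x2c, 0x61, 0x7b, 0x23]
t2 = [0x09, 0x09, 0x53, 0x23, 0x2c, 0x61, 0x7b, 0x7b]

RES = [ 0x09  0x09  0x53  0x23  0x2c  0x61  0x7b  0x7b ]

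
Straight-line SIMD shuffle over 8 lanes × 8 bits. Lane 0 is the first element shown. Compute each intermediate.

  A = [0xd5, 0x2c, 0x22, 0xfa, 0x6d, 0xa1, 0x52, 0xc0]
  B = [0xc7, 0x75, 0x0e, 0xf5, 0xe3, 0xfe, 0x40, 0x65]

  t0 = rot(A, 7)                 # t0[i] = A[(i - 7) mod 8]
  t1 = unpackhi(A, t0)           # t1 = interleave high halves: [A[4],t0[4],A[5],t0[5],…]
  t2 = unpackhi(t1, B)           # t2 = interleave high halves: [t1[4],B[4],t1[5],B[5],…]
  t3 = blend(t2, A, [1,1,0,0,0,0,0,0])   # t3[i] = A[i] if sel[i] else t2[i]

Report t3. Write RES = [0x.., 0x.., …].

RES = [0xd5, 0x2c, 0xc0, 0xfe, 0xc0, 0x40, 0xd5, 0x65]

  t0: 2c 22 fa 6d a1 52 c0 d5
  t1: 6d a1 a1 52 52 c0 c0 d5
  t2: 52 e3 c0 fe c0 40 d5 65
  t3: d5 2c c0 fe c0 40 d5 65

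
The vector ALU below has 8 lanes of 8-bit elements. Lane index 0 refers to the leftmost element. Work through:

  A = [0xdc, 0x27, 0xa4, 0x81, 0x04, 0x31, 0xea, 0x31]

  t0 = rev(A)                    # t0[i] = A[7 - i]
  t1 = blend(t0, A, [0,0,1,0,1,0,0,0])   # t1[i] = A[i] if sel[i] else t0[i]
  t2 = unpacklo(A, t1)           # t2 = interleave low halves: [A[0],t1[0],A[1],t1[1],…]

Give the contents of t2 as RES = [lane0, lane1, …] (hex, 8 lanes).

t0 = [0x31, 0xea, 0x31, 0x04, 0x81, 0xa4, 0x27, 0xdc]
t1 = [0x31, 0xea, 0xa4, 0x04, 0x04, 0xa4, 0x27, 0xdc]
t2 = [0xdc, 0x31, 0x27, 0xea, 0xa4, 0xa4, 0x81, 0x04]

RES = [ 0xdc  0x31  0x27  0xea  0xa4  0xa4  0x81  0x04 ]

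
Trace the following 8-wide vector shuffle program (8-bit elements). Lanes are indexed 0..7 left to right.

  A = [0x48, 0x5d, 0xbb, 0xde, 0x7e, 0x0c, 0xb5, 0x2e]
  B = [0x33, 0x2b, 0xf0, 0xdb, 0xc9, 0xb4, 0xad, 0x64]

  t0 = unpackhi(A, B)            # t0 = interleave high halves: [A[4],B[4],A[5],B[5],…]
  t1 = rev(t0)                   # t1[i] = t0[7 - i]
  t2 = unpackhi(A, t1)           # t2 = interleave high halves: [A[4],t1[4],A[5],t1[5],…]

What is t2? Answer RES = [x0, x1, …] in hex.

RES = [ 0x7e  0xb4  0x0c  0x0c  0xb5  0xc9  0x2e  0x7e ]

t0 = [0x7e, 0xc9, 0x0c, 0xb4, 0xb5, 0xad, 0x2e, 0x64]
t1 = [0x64, 0x2e, 0xad, 0xb5, 0xb4, 0x0c, 0xc9, 0x7e]
t2 = [0x7e, 0xb4, 0x0c, 0x0c, 0xb5, 0xc9, 0x2e, 0x7e]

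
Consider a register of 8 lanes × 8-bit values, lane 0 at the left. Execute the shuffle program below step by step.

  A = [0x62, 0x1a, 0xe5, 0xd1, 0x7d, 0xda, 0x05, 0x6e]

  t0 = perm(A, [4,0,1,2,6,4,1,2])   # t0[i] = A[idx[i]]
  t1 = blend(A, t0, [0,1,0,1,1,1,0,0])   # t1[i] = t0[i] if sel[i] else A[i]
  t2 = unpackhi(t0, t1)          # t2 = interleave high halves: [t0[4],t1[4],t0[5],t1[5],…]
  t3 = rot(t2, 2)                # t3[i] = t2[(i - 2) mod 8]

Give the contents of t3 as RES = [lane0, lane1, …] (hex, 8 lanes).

RES = [0xe5, 0x6e, 0x05, 0x05, 0x7d, 0x7d, 0x1a, 0x05]

→ t0 |7d|62|1a|e5|05|7d|1a|e5|
→ t1 |62|62|e5|e5|05|7d|05|6e|
→ t2 |05|05|7d|7d|1a|05|e5|6e|
→ t3 |e5|6e|05|05|7d|7d|1a|05|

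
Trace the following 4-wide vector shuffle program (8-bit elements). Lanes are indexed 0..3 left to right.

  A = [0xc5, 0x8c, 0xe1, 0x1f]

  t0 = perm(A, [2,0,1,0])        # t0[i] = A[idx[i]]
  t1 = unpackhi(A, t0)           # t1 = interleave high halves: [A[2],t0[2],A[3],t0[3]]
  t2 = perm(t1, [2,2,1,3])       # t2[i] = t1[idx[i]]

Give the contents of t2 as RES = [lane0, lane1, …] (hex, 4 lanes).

RES = [0x1f, 0x1f, 0x8c, 0xc5]

t0 = [0xe1, 0xc5, 0x8c, 0xc5]
t1 = [0xe1, 0x8c, 0x1f, 0xc5]
t2 = [0x1f, 0x1f, 0x8c, 0xc5]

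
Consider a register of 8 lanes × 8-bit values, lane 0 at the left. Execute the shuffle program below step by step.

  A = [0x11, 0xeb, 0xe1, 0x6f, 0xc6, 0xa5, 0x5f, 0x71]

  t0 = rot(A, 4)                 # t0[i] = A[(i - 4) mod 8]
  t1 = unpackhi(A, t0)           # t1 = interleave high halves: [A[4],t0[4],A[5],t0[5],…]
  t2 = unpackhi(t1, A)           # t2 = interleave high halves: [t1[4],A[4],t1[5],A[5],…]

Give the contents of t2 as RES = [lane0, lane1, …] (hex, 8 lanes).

  t0: c6 a5 5f 71 11 eb e1 6f
  t1: c6 11 a5 eb 5f e1 71 6f
  t2: 5f c6 e1 a5 71 5f 6f 71

RES = [ 0x5f  0xc6  0xe1  0xa5  0x71  0x5f  0x6f  0x71 ]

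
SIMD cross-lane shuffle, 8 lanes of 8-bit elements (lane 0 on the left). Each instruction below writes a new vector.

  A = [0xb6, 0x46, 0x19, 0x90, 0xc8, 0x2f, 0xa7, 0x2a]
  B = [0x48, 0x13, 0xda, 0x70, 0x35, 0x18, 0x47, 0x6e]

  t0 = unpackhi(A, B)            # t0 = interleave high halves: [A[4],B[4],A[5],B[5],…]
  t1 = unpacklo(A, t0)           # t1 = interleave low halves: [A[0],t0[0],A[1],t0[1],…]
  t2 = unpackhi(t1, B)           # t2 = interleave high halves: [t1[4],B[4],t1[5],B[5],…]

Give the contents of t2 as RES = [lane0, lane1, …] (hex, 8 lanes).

RES = [0x19, 0x35, 0x2f, 0x18, 0x90, 0x47, 0x18, 0x6e]

t0 = [0xc8, 0x35, 0x2f, 0x18, 0xa7, 0x47, 0x2a, 0x6e]
t1 = [0xb6, 0xc8, 0x46, 0x35, 0x19, 0x2f, 0x90, 0x18]
t2 = [0x19, 0x35, 0x2f, 0x18, 0x90, 0x47, 0x18, 0x6e]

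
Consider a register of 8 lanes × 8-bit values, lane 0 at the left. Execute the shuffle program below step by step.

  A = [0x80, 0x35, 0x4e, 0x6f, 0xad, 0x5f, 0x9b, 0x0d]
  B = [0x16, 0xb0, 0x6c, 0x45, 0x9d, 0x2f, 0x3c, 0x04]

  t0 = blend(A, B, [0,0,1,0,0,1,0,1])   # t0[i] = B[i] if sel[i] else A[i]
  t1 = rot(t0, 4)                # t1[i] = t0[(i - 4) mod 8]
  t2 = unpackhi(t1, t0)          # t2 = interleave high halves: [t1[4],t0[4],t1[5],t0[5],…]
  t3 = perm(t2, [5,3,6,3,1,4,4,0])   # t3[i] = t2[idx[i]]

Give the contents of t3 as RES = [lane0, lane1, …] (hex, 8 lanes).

RES = [ 0x9b  0x2f  0x6f  0x2f  0xad  0x6c  0x6c  0x80 ]

  t0: 80 35 6c 6f ad 2f 9b 04
  t1: ad 2f 9b 04 80 35 6c 6f
  t2: 80 ad 35 2f 6c 9b 6f 04
  t3: 9b 2f 6f 2f ad 6c 6c 80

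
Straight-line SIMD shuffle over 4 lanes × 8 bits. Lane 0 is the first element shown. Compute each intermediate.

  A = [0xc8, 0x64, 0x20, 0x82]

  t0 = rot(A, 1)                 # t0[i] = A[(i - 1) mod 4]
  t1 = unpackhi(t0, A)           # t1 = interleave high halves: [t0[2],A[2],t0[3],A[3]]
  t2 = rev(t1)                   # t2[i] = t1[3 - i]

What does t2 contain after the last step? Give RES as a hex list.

RES = [0x82, 0x20, 0x20, 0x64]

  t0: 82 c8 64 20
  t1: 64 20 20 82
  t2: 82 20 20 64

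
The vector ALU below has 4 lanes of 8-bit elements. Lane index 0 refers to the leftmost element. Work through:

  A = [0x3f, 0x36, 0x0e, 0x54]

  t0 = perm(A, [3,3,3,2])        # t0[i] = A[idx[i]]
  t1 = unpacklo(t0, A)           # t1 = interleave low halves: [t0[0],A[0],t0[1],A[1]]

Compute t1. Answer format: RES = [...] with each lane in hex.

RES = [0x54, 0x3f, 0x54, 0x36]

t0 = [0x54, 0x54, 0x54, 0x0e]
t1 = [0x54, 0x3f, 0x54, 0x36]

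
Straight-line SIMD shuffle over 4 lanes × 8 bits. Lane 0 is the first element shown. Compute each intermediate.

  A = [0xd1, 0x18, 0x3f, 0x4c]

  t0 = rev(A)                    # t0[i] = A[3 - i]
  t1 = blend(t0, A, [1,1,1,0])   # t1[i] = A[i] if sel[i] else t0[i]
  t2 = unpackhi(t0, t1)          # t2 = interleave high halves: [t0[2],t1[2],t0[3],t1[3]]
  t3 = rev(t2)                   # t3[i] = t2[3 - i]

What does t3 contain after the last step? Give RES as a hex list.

  t0: 4c 3f 18 d1
  t1: d1 18 3f d1
  t2: 18 3f d1 d1
  t3: d1 d1 3f 18

RES = [ 0xd1  0xd1  0x3f  0x18 ]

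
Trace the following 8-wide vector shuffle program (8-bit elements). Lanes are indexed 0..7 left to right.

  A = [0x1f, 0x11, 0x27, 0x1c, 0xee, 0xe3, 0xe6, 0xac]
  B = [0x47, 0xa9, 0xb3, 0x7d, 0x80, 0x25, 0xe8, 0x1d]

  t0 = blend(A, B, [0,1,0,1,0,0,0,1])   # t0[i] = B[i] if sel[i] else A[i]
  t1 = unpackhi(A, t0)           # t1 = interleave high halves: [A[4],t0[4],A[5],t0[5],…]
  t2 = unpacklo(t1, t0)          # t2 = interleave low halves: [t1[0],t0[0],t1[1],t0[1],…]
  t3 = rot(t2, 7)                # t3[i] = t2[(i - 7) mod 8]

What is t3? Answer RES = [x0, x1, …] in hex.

  t0: 1f a9 27 7d ee e3 e6 1d
  t1: ee ee e3 e3 e6 e6 ac 1d
  t2: ee 1f ee a9 e3 27 e3 7d
  t3: 1f ee a9 e3 27 e3 7d ee

RES = [ 0x1f  0xee  0xa9  0xe3  0x27  0xe3  0x7d  0xee ]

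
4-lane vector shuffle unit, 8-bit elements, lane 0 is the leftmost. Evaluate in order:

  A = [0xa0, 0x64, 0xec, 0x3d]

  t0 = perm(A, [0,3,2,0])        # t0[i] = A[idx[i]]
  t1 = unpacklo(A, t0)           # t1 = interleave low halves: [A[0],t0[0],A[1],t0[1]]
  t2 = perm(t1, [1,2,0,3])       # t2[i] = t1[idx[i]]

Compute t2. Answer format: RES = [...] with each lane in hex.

RES = [ 0xa0  0x64  0xa0  0x3d ]

  t0: a0 3d ec a0
  t1: a0 a0 64 3d
  t2: a0 64 a0 3d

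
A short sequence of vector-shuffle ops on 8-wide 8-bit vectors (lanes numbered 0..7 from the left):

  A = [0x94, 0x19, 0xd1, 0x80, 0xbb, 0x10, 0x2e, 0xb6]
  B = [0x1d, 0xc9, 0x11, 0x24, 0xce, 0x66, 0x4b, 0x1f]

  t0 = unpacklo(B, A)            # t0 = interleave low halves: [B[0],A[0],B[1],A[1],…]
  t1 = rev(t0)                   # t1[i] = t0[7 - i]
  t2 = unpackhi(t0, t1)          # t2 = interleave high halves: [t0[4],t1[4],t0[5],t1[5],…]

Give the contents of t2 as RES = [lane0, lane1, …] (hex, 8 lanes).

RES = [ 0x11  0x19  0xd1  0xc9  0x24  0x94  0x80  0x1d ]

  t0: 1d 94 c9 19 11 d1 24 80
  t1: 80 24 d1 11 19 c9 94 1d
  t2: 11 19 d1 c9 24 94 80 1d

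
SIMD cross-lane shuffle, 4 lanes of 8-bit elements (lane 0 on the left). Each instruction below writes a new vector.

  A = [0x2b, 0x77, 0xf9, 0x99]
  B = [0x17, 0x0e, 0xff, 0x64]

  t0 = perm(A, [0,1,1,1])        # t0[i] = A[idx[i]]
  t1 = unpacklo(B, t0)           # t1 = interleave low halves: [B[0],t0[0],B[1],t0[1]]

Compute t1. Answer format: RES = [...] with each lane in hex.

t0 = [0x2b, 0x77, 0x77, 0x77]
t1 = [0x17, 0x2b, 0x0e, 0x77]

RES = [0x17, 0x2b, 0x0e, 0x77]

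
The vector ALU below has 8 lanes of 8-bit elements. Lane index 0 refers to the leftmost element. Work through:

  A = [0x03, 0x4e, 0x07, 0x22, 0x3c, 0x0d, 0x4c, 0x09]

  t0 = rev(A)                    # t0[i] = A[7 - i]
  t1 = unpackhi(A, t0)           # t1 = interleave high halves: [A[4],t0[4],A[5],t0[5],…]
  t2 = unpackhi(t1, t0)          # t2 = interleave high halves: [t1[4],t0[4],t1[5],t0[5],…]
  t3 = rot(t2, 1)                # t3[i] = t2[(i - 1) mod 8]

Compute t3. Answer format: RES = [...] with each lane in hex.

RES = [ 0x03  0x4c  0x22  0x4e  0x07  0x09  0x4e  0x03 ]

→ t0 |09|4c|0d|3c|22|07|4e|03|
→ t1 |3c|22|0d|07|4c|4e|09|03|
→ t2 |4c|22|4e|07|09|4e|03|03|
→ t3 |03|4c|22|4e|07|09|4e|03|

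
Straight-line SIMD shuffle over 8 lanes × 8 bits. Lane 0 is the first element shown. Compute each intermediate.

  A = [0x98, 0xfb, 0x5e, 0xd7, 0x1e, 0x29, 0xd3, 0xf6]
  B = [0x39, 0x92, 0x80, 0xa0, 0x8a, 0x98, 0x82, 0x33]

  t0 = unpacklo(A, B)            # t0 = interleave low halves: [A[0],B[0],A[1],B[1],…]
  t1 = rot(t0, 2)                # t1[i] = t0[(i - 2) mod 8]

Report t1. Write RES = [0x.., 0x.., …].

RES = [ 0xd7  0xa0  0x98  0x39  0xfb  0x92  0x5e  0x80 ]

  t0: 98 39 fb 92 5e 80 d7 a0
  t1: d7 a0 98 39 fb 92 5e 80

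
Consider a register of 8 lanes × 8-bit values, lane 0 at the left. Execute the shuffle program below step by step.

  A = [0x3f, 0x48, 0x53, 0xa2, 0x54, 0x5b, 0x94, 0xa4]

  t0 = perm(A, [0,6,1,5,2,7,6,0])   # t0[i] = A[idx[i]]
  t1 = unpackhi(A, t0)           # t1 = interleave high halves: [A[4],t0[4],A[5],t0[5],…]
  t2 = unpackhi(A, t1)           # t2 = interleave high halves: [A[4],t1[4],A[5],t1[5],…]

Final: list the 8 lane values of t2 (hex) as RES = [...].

→ t0 |3f|94|48|5b|53|a4|94|3f|
→ t1 |54|53|5b|a4|94|94|a4|3f|
→ t2 |54|94|5b|94|94|a4|a4|3f|

RES = [ 0x54  0x94  0x5b  0x94  0x94  0xa4  0xa4  0x3f ]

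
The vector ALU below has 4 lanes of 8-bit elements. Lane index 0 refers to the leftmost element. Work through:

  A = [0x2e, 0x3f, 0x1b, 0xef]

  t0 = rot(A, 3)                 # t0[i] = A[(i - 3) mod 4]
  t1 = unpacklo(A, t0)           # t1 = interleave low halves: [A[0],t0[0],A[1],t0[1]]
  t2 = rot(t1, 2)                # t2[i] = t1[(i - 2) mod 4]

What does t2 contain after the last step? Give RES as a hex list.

  t0: 3f 1b ef 2e
  t1: 2e 3f 3f 1b
  t2: 3f 1b 2e 3f

RES = [ 0x3f  0x1b  0x2e  0x3f ]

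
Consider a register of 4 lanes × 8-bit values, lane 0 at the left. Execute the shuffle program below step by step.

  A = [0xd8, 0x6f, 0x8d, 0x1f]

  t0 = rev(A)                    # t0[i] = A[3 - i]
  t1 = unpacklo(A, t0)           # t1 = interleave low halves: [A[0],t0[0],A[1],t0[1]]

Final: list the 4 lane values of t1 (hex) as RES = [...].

t0 = [0x1f, 0x8d, 0x6f, 0xd8]
t1 = [0xd8, 0x1f, 0x6f, 0x8d]

RES = [ 0xd8  0x1f  0x6f  0x8d ]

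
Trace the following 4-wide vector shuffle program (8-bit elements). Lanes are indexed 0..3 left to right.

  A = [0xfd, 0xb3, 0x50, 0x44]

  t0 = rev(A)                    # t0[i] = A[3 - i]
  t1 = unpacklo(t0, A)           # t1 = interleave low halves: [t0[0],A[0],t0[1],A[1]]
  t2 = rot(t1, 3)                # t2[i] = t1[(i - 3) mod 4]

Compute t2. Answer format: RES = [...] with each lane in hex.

RES = [0xfd, 0x50, 0xb3, 0x44]

  t0: 44 50 b3 fd
  t1: 44 fd 50 b3
  t2: fd 50 b3 44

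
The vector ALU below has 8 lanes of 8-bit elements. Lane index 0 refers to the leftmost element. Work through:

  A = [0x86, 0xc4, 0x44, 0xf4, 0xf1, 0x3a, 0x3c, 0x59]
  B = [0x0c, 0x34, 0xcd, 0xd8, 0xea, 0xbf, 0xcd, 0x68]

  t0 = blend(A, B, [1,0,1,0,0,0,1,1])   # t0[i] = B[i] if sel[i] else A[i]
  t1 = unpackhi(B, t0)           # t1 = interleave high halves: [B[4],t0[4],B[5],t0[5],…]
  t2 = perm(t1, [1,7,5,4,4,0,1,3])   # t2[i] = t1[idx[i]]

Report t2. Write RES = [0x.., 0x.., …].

RES = [0xf1, 0x68, 0xcd, 0xcd, 0xcd, 0xea, 0xf1, 0x3a]

t0 = [0x0c, 0xc4, 0xcd, 0xf4, 0xf1, 0x3a, 0xcd, 0x68]
t1 = [0xea, 0xf1, 0xbf, 0x3a, 0xcd, 0xcd, 0x68, 0x68]
t2 = [0xf1, 0x68, 0xcd, 0xcd, 0xcd, 0xea, 0xf1, 0x3a]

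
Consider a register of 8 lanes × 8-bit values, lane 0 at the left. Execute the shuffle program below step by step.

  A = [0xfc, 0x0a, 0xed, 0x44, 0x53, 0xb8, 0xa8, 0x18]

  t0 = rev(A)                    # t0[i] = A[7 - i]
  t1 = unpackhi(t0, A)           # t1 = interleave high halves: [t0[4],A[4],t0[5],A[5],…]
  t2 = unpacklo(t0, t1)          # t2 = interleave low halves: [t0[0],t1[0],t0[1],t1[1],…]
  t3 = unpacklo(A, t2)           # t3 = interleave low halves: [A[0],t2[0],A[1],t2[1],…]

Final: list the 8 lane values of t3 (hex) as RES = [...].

RES = [0xfc, 0x18, 0x0a, 0x44, 0xed, 0xa8, 0x44, 0x53]

  t0: 18 a8 b8 53 44 ed 0a fc
  t1: 44 53 ed b8 0a a8 fc 18
  t2: 18 44 a8 53 b8 ed 53 b8
  t3: fc 18 0a 44 ed a8 44 53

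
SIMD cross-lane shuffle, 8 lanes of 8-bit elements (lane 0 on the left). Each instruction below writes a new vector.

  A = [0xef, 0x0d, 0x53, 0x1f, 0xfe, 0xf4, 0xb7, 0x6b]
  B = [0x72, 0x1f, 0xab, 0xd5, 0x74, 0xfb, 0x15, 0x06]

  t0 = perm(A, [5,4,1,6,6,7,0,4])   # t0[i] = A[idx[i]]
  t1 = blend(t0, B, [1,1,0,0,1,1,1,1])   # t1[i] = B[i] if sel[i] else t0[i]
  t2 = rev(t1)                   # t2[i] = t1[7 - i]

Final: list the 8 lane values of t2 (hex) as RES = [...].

RES = [ 0x06  0x15  0xfb  0x74  0xb7  0x0d  0x1f  0x72 ]

  t0: f4 fe 0d b7 b7 6b ef fe
  t1: 72 1f 0d b7 74 fb 15 06
  t2: 06 15 fb 74 b7 0d 1f 72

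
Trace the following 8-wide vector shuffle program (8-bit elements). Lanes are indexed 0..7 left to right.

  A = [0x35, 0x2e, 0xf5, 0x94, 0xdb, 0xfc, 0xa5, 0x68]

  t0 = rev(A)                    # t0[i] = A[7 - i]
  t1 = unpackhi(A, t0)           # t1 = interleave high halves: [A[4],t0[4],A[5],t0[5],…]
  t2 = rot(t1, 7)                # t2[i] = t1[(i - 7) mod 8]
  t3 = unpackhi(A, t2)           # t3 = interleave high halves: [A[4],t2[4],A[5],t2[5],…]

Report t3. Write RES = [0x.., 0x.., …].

RES = [0xdb, 0x2e, 0xfc, 0x68, 0xa5, 0x35, 0x68, 0xdb]

→ t0 |68|a5|fc|db|94|f5|2e|35|
→ t1 |db|94|fc|f5|a5|2e|68|35|
→ t2 |94|fc|f5|a5|2e|68|35|db|
→ t3 |db|2e|fc|68|a5|35|68|db|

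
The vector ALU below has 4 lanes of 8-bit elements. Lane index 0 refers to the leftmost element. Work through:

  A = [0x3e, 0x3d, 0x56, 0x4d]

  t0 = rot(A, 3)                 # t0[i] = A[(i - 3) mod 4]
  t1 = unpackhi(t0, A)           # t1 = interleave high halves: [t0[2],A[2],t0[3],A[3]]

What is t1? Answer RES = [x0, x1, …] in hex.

RES = [ 0x4d  0x56  0x3e  0x4d ]

→ t0 |3d|56|4d|3e|
→ t1 |4d|56|3e|4d|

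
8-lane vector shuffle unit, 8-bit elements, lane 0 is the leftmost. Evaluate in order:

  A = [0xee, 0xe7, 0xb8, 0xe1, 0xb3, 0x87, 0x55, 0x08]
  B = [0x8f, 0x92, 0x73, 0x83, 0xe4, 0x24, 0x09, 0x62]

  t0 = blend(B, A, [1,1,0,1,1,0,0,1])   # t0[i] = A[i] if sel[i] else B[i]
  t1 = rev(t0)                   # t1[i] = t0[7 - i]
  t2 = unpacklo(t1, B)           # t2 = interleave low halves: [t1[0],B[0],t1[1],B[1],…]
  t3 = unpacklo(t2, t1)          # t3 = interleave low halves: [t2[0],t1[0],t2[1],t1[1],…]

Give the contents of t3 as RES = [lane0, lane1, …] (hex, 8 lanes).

t0 = [0xee, 0xe7, 0x73, 0xe1, 0xb3, 0x24, 0x09, 0x08]
t1 = [0x08, 0x09, 0x24, 0xb3, 0xe1, 0x73, 0xe7, 0xee]
t2 = [0x08, 0x8f, 0x09, 0x92, 0x24, 0x73, 0xb3, 0x83]
t3 = [0x08, 0x08, 0x8f, 0x09, 0x09, 0x24, 0x92, 0xb3]

RES = [0x08, 0x08, 0x8f, 0x09, 0x09, 0x24, 0x92, 0xb3]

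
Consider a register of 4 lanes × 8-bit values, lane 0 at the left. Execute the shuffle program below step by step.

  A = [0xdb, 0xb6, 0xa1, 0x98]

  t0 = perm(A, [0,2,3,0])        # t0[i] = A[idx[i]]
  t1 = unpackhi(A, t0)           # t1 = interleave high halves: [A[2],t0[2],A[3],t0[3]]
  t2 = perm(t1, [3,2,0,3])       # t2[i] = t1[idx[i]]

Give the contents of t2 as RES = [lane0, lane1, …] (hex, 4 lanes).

RES = [0xdb, 0x98, 0xa1, 0xdb]

→ t0 |db|a1|98|db|
→ t1 |a1|98|98|db|
→ t2 |db|98|a1|db|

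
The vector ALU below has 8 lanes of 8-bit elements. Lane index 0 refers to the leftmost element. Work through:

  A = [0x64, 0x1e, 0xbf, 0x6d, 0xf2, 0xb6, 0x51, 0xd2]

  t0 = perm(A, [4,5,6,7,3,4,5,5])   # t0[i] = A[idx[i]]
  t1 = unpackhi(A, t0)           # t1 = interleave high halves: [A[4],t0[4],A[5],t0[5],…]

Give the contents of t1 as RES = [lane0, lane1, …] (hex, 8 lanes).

RES = [0xf2, 0x6d, 0xb6, 0xf2, 0x51, 0xb6, 0xd2, 0xb6]

  t0: f2 b6 51 d2 6d f2 b6 b6
  t1: f2 6d b6 f2 51 b6 d2 b6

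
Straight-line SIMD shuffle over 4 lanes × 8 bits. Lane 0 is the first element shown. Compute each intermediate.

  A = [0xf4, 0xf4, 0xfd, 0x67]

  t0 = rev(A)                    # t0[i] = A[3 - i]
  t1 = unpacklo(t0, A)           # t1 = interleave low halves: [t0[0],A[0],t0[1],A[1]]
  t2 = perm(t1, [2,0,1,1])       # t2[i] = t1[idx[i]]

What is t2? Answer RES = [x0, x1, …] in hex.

→ t0 |67|fd|f4|f4|
→ t1 |67|f4|fd|f4|
→ t2 |fd|67|f4|f4|

RES = [0xfd, 0x67, 0xf4, 0xf4]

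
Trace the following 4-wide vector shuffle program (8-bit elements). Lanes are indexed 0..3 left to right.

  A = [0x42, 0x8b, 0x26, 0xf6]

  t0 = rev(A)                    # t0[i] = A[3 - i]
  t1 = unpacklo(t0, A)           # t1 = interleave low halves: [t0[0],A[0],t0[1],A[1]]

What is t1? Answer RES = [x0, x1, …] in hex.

RES = [ 0xf6  0x42  0x26  0x8b ]

  t0: f6 26 8b 42
  t1: f6 42 26 8b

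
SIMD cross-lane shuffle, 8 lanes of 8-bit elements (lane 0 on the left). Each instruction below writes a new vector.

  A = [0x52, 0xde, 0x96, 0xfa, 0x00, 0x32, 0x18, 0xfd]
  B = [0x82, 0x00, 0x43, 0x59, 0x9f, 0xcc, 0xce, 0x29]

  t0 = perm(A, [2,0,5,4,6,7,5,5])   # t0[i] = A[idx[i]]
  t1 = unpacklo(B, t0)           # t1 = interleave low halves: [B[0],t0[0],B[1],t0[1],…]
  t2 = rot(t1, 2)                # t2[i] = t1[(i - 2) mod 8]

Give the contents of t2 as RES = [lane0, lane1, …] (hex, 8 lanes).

RES = [0x59, 0x00, 0x82, 0x96, 0x00, 0x52, 0x43, 0x32]

→ t0 |96|52|32|00|18|fd|32|32|
→ t1 |82|96|00|52|43|32|59|00|
→ t2 |59|00|82|96|00|52|43|32|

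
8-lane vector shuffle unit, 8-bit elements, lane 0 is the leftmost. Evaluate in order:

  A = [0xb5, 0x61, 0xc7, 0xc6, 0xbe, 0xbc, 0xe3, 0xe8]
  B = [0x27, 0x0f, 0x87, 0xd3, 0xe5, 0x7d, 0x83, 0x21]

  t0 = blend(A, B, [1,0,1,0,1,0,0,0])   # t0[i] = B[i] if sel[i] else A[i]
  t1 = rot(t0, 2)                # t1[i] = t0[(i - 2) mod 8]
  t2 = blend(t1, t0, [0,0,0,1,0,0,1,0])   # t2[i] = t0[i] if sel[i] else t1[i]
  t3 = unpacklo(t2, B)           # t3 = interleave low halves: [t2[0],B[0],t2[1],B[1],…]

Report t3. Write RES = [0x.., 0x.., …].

→ t0 |27|61|87|c6|e5|bc|e3|e8|
→ t1 |e3|e8|27|61|87|c6|e5|bc|
→ t2 |e3|e8|27|c6|87|c6|e3|bc|
→ t3 |e3|27|e8|0f|27|87|c6|d3|

RES = [0xe3, 0x27, 0xe8, 0x0f, 0x27, 0x87, 0xc6, 0xd3]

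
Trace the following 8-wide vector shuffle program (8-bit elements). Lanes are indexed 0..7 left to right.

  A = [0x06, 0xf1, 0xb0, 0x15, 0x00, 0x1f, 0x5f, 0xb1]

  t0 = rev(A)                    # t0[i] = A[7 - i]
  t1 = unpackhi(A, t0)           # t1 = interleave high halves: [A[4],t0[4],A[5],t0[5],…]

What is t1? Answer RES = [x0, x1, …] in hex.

RES = [ 0x00  0x15  0x1f  0xb0  0x5f  0xf1  0xb1  0x06 ]

t0 = [0xb1, 0x5f, 0x1f, 0x00, 0x15, 0xb0, 0xf1, 0x06]
t1 = [0x00, 0x15, 0x1f, 0xb0, 0x5f, 0xf1, 0xb1, 0x06]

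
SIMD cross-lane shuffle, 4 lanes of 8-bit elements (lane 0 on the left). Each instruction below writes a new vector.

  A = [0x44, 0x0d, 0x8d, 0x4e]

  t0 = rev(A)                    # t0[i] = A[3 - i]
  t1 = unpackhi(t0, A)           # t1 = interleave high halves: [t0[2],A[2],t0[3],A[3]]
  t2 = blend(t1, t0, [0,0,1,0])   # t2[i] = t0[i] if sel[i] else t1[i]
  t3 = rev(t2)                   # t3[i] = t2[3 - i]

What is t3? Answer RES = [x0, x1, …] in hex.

→ t0 |4e|8d|0d|44|
→ t1 |0d|8d|44|4e|
→ t2 |0d|8d|0d|4e|
→ t3 |4e|0d|8d|0d|

RES = [ 0x4e  0x0d  0x8d  0x0d ]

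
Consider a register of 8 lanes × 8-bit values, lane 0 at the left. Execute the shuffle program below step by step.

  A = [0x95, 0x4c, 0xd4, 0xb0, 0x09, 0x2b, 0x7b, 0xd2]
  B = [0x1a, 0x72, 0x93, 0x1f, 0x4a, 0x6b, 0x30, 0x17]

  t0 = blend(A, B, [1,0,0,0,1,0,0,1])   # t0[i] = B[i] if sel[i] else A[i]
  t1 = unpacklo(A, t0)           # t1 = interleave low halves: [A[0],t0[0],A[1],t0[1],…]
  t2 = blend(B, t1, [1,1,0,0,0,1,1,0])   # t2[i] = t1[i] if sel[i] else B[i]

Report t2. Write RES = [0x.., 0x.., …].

  t0: 1a 4c d4 b0 4a 2b 7b 17
  t1: 95 1a 4c 4c d4 d4 b0 b0
  t2: 95 1a 93 1f 4a d4 b0 17

RES = [ 0x95  0x1a  0x93  0x1f  0x4a  0xd4  0xb0  0x17 ]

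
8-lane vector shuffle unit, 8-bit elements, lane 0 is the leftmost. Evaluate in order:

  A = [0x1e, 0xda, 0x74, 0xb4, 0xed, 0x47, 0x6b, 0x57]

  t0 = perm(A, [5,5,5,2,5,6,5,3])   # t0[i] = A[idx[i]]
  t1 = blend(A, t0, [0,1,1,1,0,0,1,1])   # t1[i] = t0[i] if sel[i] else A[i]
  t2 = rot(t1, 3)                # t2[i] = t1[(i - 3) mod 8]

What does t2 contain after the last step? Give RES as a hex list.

RES = [0x47, 0x47, 0xb4, 0x1e, 0x47, 0x47, 0x74, 0xed]

t0 = [0x47, 0x47, 0x47, 0x74, 0x47, 0x6b, 0x47, 0xb4]
t1 = [0x1e, 0x47, 0x47, 0x74, 0xed, 0x47, 0x47, 0xb4]
t2 = [0x47, 0x47, 0xb4, 0x1e, 0x47, 0x47, 0x74, 0xed]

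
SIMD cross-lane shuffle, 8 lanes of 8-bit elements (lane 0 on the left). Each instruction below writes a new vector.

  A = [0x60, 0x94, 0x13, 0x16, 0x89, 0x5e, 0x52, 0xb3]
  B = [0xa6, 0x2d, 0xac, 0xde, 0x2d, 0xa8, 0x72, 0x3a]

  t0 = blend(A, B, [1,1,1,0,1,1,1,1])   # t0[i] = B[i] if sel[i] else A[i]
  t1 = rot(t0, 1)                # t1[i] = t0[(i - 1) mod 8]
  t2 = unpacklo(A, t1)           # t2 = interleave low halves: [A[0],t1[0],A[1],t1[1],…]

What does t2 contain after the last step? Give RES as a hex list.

t0 = [0xa6, 0x2d, 0xac, 0x16, 0x2d, 0xa8, 0x72, 0x3a]
t1 = [0x3a, 0xa6, 0x2d, 0xac, 0x16, 0x2d, 0xa8, 0x72]
t2 = [0x60, 0x3a, 0x94, 0xa6, 0x13, 0x2d, 0x16, 0xac]

RES = [ 0x60  0x3a  0x94  0xa6  0x13  0x2d  0x16  0xac ]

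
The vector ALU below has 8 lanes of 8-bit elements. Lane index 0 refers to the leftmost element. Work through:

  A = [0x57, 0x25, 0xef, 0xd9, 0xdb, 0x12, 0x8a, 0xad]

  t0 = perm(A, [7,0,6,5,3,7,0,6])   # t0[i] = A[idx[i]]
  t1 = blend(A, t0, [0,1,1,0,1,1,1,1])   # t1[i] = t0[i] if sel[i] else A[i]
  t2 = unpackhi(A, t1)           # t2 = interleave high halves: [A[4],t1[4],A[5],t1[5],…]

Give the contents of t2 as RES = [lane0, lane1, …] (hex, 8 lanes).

t0 = [0xad, 0x57, 0x8a, 0x12, 0xd9, 0xad, 0x57, 0x8a]
t1 = [0x57, 0x57, 0x8a, 0xd9, 0xd9, 0xad, 0x57, 0x8a]
t2 = [0xdb, 0xd9, 0x12, 0xad, 0x8a, 0x57, 0xad, 0x8a]

RES = [ 0xdb  0xd9  0x12  0xad  0x8a  0x57  0xad  0x8a ]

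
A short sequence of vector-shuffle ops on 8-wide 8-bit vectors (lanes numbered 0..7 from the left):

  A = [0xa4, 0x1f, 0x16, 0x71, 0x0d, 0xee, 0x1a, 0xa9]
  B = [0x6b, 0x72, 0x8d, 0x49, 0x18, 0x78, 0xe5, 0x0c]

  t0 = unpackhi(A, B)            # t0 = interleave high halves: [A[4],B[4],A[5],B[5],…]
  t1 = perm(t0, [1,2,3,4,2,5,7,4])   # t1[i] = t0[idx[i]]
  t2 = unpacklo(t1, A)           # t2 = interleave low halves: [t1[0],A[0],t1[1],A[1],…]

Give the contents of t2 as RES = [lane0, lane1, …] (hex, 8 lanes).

RES = [ 0x18  0xa4  0xee  0x1f  0x78  0x16  0x1a  0x71 ]

→ t0 |0d|18|ee|78|1a|e5|a9|0c|
→ t1 |18|ee|78|1a|ee|e5|0c|1a|
→ t2 |18|a4|ee|1f|78|16|1a|71|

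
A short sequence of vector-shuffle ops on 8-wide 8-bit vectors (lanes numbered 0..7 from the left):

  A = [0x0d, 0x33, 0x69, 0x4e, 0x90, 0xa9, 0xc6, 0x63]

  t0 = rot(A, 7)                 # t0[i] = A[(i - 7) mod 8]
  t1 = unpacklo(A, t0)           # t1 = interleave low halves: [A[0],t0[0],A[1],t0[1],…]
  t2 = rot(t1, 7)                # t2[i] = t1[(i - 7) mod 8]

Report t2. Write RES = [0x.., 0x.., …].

RES = [0x33, 0x33, 0x69, 0x69, 0x4e, 0x4e, 0x90, 0x0d]

t0 = [0x33, 0x69, 0x4e, 0x90, 0xa9, 0xc6, 0x63, 0x0d]
t1 = [0x0d, 0x33, 0x33, 0x69, 0x69, 0x4e, 0x4e, 0x90]
t2 = [0x33, 0x33, 0x69, 0x69, 0x4e, 0x4e, 0x90, 0x0d]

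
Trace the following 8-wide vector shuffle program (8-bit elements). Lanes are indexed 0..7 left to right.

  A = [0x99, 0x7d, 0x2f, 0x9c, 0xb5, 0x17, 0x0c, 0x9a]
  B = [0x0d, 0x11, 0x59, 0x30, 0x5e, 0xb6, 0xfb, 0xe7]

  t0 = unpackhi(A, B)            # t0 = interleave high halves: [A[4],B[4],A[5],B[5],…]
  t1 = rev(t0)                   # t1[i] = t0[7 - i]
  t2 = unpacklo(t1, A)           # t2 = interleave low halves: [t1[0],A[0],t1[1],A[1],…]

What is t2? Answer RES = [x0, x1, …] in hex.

  t0: b5 5e 17 b6 0c fb 9a e7
  t1: e7 9a fb 0c b6 17 5e b5
  t2: e7 99 9a 7d fb 2f 0c 9c

RES = [ 0xe7  0x99  0x9a  0x7d  0xfb  0x2f  0x0c  0x9c ]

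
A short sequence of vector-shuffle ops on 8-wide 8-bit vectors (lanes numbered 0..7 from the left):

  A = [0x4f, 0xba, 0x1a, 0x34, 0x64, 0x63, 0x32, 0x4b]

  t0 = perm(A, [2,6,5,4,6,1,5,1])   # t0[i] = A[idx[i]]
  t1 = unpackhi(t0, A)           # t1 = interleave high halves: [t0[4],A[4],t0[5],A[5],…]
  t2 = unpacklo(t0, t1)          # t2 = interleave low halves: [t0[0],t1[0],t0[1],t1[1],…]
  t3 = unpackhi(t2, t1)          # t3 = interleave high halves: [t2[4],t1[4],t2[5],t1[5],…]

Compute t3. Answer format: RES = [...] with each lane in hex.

t0 = [0x1a, 0x32, 0x63, 0x64, 0x32, 0xba, 0x63, 0xba]
t1 = [0x32, 0x64, 0xba, 0x63, 0x63, 0x32, 0xba, 0x4b]
t2 = [0x1a, 0x32, 0x32, 0x64, 0x63, 0xba, 0x64, 0x63]
t3 = [0x63, 0x63, 0xba, 0x32, 0x64, 0xba, 0x63, 0x4b]

RES = [0x63, 0x63, 0xba, 0x32, 0x64, 0xba, 0x63, 0x4b]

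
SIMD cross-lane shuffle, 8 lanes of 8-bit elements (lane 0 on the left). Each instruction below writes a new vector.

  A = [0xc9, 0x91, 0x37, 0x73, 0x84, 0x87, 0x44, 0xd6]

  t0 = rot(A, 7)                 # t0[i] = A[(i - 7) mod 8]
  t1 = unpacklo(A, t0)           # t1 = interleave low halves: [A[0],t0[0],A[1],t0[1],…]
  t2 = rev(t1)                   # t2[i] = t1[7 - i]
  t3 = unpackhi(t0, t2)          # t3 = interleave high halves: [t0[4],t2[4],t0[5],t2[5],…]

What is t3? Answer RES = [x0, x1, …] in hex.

RES = [0x87, 0x37, 0x44, 0x91, 0xd6, 0x91, 0xc9, 0xc9]

  t0: 91 37 73 84 87 44 d6 c9
  t1: c9 91 91 37 37 73 73 84
  t2: 84 73 73 37 37 91 91 c9
  t3: 87 37 44 91 d6 91 c9 c9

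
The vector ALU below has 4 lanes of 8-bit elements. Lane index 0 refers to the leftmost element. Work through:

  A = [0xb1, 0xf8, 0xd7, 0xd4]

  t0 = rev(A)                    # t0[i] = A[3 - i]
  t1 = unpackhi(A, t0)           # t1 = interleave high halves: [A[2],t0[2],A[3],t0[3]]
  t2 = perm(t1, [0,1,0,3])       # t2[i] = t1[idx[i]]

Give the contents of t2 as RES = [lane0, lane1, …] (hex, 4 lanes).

t0 = [0xd4, 0xd7, 0xf8, 0xb1]
t1 = [0xd7, 0xf8, 0xd4, 0xb1]
t2 = [0xd7, 0xf8, 0xd7, 0xb1]

RES = [0xd7, 0xf8, 0xd7, 0xb1]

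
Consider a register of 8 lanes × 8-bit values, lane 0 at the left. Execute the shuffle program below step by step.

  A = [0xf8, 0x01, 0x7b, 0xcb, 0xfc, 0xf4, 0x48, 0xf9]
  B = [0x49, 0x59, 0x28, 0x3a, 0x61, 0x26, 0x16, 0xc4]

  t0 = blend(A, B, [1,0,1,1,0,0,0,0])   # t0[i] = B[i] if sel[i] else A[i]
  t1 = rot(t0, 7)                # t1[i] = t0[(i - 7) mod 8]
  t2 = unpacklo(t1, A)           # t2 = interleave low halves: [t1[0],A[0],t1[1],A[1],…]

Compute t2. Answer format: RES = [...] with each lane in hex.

RES = [0x01, 0xf8, 0x28, 0x01, 0x3a, 0x7b, 0xfc, 0xcb]

→ t0 |49|01|28|3a|fc|f4|48|f9|
→ t1 |01|28|3a|fc|f4|48|f9|49|
→ t2 |01|f8|28|01|3a|7b|fc|cb|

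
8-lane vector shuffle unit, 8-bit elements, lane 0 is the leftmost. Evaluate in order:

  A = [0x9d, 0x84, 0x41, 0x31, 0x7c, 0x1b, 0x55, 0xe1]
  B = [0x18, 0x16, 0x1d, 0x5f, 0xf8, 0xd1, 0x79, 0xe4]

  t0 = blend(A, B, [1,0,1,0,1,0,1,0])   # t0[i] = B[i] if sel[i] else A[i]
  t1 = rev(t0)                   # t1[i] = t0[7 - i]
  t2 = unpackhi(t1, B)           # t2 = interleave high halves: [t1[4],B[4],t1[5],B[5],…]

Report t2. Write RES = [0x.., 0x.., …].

RES = [0x31, 0xf8, 0x1d, 0xd1, 0x84, 0x79, 0x18, 0xe4]

  t0: 18 84 1d 31 f8 1b 79 e1
  t1: e1 79 1b f8 31 1d 84 18
  t2: 31 f8 1d d1 84 79 18 e4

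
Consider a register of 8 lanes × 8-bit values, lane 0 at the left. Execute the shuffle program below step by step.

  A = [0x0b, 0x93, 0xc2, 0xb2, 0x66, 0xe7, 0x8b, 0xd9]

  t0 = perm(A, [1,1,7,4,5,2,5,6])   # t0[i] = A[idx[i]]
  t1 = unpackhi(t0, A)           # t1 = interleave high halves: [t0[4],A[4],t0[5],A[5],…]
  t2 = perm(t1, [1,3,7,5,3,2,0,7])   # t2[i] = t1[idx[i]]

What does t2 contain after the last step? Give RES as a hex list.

RES = [ 0x66  0xe7  0xd9  0x8b  0xe7  0xc2  0xe7  0xd9 ]

t0 = [0x93, 0x93, 0xd9, 0x66, 0xe7, 0xc2, 0xe7, 0x8b]
t1 = [0xe7, 0x66, 0xc2, 0xe7, 0xe7, 0x8b, 0x8b, 0xd9]
t2 = [0x66, 0xe7, 0xd9, 0x8b, 0xe7, 0xc2, 0xe7, 0xd9]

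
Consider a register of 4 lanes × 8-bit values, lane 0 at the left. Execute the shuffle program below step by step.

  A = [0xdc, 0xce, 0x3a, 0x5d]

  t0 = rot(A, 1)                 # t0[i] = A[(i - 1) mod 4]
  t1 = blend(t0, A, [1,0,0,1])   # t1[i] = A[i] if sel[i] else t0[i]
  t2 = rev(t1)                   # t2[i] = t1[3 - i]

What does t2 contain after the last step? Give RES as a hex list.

→ t0 |5d|dc|ce|3a|
→ t1 |dc|dc|ce|5d|
→ t2 |5d|ce|dc|dc|

RES = [0x5d, 0xce, 0xdc, 0xdc]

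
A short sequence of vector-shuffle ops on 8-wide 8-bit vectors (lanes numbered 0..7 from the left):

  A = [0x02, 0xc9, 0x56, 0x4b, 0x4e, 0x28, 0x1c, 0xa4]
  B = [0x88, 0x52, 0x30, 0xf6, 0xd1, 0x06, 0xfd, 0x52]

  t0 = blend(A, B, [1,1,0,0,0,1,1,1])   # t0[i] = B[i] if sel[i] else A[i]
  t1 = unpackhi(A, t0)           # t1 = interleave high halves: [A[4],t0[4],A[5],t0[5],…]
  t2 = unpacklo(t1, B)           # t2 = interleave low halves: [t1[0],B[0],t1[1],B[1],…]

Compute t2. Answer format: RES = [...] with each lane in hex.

  t0: 88 52 56 4b 4e 06 fd 52
  t1: 4e 4e 28 06 1c fd a4 52
  t2: 4e 88 4e 52 28 30 06 f6

RES = [ 0x4e  0x88  0x4e  0x52  0x28  0x30  0x06  0xf6 ]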